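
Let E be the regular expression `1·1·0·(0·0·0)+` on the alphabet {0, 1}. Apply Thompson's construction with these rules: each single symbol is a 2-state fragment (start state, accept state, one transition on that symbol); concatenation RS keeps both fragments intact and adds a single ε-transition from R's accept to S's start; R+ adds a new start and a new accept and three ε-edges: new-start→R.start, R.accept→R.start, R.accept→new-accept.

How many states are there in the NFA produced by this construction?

Bottom-up over the parse tree:
Each of the 6 symbol leaves contributes a 2-state fragment.
  0·0·0 : 6 states
  (0·0·0)+ : 8 states
  1·1·0·(0·0·0)+ : 14 states

14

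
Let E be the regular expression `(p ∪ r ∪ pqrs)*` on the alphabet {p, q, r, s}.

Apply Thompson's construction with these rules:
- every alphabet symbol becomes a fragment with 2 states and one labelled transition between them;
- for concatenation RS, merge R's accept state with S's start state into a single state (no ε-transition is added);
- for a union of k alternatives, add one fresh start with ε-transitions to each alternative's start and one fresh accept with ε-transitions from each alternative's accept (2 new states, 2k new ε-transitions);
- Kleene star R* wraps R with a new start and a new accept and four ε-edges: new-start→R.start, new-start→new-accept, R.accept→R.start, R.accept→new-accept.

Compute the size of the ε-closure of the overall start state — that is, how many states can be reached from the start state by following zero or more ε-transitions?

Work bottom-up. For each fragment F, track |ε-closure(F.start)| and whether F's accept lies in that closure (i.e. whether F accepts ε). A single-symbol fragment has closure size 1 and does not accept ε.
  pqrs : |closure| equals the left operand's closure size = 1 (its accept is not ε-reachable, so the closure stops there)
  p ∪ r ∪ pqrs : new start ε-reaches every alternative's start; none of them accept ε, so the new accept is not reached: |closure| = 1 + 1 + 1 + 1 = 4
  (p ∪ r ∪ pqrs)* : |closure| = 1 (new start) + 4 (body) + 1 (new accept) = 6

6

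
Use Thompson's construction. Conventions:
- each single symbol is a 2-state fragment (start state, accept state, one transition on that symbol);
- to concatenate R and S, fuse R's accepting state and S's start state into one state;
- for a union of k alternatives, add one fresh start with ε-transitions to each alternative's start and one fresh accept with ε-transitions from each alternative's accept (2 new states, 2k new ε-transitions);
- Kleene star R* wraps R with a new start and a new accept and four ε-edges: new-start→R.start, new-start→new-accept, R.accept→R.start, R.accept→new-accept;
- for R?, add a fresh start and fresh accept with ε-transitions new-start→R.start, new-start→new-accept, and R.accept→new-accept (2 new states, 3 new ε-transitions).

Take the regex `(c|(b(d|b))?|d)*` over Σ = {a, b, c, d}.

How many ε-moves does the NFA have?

By structural recursion:
Each of the 5 symbol leaves contributes 0 ε-transitions.
  d|b : 4 ε-transitions
  b(d|b) : 4 ε-transitions
  (b(d|b))? : 7 ε-transitions
  c|(b(d|b))?|d : 13 ε-transitions
  (c|(b(d|b))?|d)* : 17 ε-transitions

17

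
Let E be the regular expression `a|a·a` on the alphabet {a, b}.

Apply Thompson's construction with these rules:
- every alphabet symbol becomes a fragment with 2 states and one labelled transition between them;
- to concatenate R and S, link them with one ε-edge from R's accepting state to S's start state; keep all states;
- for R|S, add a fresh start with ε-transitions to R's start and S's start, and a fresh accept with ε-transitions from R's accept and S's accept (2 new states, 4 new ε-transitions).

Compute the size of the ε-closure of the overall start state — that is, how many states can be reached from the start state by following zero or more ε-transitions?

Work bottom-up. For each fragment F, track |ε-closure(F.start)| and whether F's accept lies in that closure (i.e. whether F accepts ε). A single-symbol fragment has closure size 1 and does not accept ε.
  a·a → same as the first factor's closure: |ε-closure| = 1
  a|a·a → new start ε-reaches every alternative's start; none of them accept ε, so the new accept is not reached: |ε-closure| = 1 + 1 + 1 = 3

3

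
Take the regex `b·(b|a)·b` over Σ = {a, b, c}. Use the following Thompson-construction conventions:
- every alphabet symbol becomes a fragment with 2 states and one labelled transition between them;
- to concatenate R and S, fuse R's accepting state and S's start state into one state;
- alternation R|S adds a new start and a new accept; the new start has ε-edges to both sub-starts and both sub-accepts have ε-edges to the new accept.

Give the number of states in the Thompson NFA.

Building bottom-up:
Each of the 4 symbol leaves contributes a 2-state fragment.
  b|a — 6 states
  b·(b|a)·b — 8 states

8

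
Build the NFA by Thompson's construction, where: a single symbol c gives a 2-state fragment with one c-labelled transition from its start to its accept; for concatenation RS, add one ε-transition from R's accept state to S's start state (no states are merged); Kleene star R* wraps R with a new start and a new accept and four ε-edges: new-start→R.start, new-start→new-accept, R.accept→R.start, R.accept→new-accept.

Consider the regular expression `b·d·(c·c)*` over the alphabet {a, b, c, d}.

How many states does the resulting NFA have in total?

10

Recursing over subexpressions:
Each of the 4 symbol leaves contributes a 2-state fragment.
  c·c = 4 states
  (c·c)* = 6 states
  b·d·(c·c)* = 10 states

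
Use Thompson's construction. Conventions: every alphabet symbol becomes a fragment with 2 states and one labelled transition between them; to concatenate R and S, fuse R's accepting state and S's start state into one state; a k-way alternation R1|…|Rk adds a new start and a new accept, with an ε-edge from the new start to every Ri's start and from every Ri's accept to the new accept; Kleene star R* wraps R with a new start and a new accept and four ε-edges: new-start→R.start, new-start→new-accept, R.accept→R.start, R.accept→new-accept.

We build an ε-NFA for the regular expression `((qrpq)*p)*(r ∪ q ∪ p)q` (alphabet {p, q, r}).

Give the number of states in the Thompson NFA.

Per subexpression:
Each of the 9 symbol leaves contributes a 2-state fragment.
  qrpq — 5 states
  (qrpq)* — 7 states
  (qrpq)*p — 8 states
  ((qrpq)*p)* — 10 states
  r ∪ q ∪ p — 8 states
  ((qrpq)*p)*(r ∪ q ∪ p)q — 18 states

18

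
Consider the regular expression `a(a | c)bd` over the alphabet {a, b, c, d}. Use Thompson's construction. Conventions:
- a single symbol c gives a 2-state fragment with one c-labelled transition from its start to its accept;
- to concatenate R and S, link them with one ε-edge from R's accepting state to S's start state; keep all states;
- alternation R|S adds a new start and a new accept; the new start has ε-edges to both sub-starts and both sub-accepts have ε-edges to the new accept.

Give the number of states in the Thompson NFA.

12

Bottom-up over the parse tree:
Each of the 5 symbol leaves contributes a 2-state fragment.
  a | c — 6 states
  a(a | c)bd — 12 states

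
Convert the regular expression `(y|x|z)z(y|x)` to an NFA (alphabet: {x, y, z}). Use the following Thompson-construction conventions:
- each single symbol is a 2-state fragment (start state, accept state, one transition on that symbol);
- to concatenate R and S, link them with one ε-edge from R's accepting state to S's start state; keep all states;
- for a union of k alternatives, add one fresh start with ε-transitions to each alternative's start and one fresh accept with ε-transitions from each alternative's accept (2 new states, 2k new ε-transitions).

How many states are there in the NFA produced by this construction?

16

Per subexpression:
Each of the 6 symbol leaves contributes a 2-state fragment.
  y|x|z — 8 states
  y|x — 6 states
  (y|x|z)z(y|x) — 16 states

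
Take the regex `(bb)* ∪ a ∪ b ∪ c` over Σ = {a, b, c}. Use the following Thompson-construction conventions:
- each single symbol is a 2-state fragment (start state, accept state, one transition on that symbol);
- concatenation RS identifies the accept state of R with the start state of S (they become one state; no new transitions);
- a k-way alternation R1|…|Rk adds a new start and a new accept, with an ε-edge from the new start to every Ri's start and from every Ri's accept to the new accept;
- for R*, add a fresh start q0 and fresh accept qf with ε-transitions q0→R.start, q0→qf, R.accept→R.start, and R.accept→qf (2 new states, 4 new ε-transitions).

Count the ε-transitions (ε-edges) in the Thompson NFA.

12

By structural recursion:
Each of the 5 symbol leaves contributes 0 ε-transitions.
  bb = 0 ε-transitions
  (bb)* = 4 ε-transitions
  (bb)* ∪ a ∪ b ∪ c = 12 ε-transitions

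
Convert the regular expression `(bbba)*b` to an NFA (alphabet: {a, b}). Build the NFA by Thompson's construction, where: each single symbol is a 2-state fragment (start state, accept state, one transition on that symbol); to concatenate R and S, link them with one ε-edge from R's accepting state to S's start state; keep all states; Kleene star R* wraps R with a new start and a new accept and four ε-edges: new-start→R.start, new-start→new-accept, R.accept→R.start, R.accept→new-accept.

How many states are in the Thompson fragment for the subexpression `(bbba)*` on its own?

10

Fragment for `(bbba)*`:
Each of the 4 symbol leaves contributes a 2-state fragment.
  bbba = 8 states
  (bbba)* = 10 states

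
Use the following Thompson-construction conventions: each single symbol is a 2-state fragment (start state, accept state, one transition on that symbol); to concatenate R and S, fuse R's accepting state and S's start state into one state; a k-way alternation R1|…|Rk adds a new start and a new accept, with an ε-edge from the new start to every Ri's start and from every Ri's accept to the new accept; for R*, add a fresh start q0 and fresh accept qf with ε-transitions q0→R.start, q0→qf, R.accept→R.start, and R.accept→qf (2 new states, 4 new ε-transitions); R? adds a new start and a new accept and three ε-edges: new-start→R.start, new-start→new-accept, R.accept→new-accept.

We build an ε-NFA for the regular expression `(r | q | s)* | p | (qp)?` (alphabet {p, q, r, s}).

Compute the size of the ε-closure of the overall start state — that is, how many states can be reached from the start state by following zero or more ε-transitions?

Work bottom-up. For each fragment F, track |ε-closure(F.start)| and whether F's accept lies in that closure (i.e. whether F accepts ε). A single-symbol fragment has closure size 1 and does not accept ε.
  r | q | s : new start ε-reaches every alternative's start; none of them accept ε, so the new accept is not reached: C = 1 + 1 + 1 + 1 = 4
  (r | q | s)* : new start has ε-edges to the inner start and to the new accept, so C = 2 + 4 = 6
  qp : C equals the left operand's closure size = 1 (its accept is not ε-reachable, so the closure stops there)
  (qp)? : new start has ε-edges to the inner start and to the new accept, so C = 2 + 1 = 3
  (r | q | s)* | p | (qp)? : C = 1 (new start) + (6 + 1 + 3) + 1 (new accept, since some branch ε-reaches its own accept) = 12

12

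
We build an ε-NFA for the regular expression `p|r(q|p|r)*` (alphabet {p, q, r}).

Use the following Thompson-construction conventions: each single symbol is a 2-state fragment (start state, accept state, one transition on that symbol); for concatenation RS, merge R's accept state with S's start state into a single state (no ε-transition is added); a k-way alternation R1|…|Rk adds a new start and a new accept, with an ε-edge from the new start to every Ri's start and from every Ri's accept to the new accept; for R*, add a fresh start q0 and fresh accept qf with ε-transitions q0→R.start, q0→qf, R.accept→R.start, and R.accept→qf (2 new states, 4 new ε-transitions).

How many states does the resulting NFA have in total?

Recursing over subexpressions:
Each of the 5 symbol leaves contributes a 2-state fragment.
  q|p|r : 8 states
  (q|p|r)* : 10 states
  r(q|p|r)* : 11 states
  p|r(q|p|r)* : 15 states

15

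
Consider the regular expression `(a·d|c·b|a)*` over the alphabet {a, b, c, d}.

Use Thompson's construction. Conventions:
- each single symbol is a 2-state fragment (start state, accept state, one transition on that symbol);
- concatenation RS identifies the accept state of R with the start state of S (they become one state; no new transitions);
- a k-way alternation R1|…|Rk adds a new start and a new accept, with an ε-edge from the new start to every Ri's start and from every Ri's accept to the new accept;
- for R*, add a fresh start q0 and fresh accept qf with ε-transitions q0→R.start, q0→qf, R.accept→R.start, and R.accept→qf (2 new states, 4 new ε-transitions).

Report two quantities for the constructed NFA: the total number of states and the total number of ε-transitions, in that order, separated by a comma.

12, 10

Building bottom-up:
Each of the 5 symbol leaves contributes 2 states and 0 ε-transitions.
  a·d = 3 states, 0 ε-transitions
  c·b = 3 states, 0 ε-transitions
  a·d|c·b|a = 10 states, 6 ε-transitions
  (a·d|c·b|a)* = 12 states, 10 ε-transitions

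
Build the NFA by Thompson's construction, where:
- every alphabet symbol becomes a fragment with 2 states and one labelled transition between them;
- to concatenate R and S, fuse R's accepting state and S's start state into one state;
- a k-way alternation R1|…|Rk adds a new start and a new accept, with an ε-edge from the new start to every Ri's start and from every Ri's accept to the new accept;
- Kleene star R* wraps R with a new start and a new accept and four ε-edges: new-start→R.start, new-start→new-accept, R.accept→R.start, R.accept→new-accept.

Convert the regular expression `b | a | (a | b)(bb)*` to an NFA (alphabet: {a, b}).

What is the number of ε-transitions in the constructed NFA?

14

Recursing over subexpressions:
Each of the 6 symbol leaves contributes 0 ε-transitions.
  a | b → 4 ε-transitions
  bb → 0 ε-transitions
  (bb)* → 4 ε-transitions
  (a | b)(bb)* → 8 ε-transitions
  b | a | (a | b)(bb)* → 14 ε-transitions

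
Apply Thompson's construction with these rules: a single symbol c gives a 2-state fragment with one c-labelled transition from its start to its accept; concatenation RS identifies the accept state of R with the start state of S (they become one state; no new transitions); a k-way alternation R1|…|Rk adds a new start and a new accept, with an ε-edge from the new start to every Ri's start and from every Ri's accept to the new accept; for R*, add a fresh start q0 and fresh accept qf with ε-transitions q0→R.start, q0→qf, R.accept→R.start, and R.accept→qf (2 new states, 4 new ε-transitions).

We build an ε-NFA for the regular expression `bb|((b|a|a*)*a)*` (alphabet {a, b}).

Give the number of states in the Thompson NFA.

Building bottom-up:
Each of the 6 symbol leaves contributes a 2-state fragment.
  bb = 3 states
  a* = 4 states
  b|a|a* = 10 states
  (b|a|a*)* = 12 states
  (b|a|a*)*a = 13 states
  ((b|a|a*)*a)* = 15 states
  bb|((b|a|a*)*a)* = 20 states

20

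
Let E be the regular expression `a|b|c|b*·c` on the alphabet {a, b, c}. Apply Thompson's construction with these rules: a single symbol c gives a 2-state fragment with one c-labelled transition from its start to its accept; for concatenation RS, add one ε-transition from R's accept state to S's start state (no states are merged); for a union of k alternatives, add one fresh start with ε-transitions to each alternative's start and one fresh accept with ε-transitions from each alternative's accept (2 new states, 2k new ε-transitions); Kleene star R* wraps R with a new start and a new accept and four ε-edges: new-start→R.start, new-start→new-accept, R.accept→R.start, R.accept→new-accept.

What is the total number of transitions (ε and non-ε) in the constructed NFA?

18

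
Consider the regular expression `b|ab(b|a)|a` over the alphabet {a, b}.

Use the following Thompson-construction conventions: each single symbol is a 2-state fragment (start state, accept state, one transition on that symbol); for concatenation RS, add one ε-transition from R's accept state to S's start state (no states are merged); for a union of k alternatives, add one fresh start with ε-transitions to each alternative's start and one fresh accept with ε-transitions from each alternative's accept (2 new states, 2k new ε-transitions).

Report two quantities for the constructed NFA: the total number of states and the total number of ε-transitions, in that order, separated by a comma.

16, 12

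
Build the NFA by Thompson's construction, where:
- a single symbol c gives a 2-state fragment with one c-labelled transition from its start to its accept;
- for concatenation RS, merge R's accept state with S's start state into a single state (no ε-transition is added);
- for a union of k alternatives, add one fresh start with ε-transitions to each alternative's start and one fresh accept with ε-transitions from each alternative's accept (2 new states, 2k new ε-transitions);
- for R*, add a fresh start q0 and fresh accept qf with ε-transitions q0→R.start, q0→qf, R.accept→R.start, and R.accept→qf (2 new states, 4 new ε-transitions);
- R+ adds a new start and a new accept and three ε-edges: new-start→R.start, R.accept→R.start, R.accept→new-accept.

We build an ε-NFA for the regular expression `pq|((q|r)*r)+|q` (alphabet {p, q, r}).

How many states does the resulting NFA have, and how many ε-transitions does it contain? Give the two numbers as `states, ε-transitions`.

Bottom-up over the parse tree:
Each of the 6 symbol leaves contributes 2 states and 0 ε-transitions.
  pq — 3 states, 0 ε-transitions
  q|r — 6 states, 4 ε-transitions
  (q|r)* — 8 states, 8 ε-transitions
  (q|r)*r — 9 states, 8 ε-transitions
  ((q|r)*r)+ — 11 states, 11 ε-transitions
  pq|((q|r)*r)+|q — 18 states, 17 ε-transitions

18, 17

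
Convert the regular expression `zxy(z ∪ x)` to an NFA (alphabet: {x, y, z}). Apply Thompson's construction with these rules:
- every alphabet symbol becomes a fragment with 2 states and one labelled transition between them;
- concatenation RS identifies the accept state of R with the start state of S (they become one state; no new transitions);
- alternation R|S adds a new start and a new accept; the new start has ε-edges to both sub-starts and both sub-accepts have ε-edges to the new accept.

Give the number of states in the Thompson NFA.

9

Per subexpression:
Each of the 5 symbol leaves contributes a 2-state fragment.
  z ∪ x — 6 states
  zxy(z ∪ x) — 9 states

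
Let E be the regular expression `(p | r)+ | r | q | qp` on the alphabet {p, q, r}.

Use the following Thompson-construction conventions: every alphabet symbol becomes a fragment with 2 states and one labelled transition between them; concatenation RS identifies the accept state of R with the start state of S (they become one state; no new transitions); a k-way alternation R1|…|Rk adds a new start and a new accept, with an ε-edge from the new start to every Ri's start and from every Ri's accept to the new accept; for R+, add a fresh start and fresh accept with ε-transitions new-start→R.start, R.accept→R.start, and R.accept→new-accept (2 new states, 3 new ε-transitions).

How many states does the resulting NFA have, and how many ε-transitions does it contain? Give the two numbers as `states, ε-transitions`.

Bottom-up over the parse tree:
Each of the 6 symbol leaves contributes 2 states and 0 ε-transitions.
  p | r — 6 states, 4 ε-transitions
  (p | r)+ — 8 states, 7 ε-transitions
  qp — 3 states, 0 ε-transitions
  (p | r)+ | r | q | qp — 17 states, 15 ε-transitions

17, 15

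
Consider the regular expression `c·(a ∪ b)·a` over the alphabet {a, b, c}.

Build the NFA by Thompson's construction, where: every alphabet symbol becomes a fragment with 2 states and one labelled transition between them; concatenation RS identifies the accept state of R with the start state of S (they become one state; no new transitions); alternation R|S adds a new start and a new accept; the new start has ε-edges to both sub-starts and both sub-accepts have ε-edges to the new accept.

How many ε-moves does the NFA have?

4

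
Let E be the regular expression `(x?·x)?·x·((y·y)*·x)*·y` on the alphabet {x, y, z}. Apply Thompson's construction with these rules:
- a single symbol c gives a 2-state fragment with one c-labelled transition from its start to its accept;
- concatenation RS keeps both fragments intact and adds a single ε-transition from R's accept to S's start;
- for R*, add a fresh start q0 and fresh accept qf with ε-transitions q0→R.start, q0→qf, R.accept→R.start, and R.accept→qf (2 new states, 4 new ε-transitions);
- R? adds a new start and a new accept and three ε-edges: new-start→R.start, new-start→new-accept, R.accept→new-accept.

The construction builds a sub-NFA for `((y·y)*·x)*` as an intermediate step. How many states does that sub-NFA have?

10

Fragment for `((y·y)*·x)*`:
Each of the 3 symbol leaves contributes a 2-state fragment.
  y·y → 4 states
  (y·y)* → 6 states
  (y·y)*·x → 8 states
  ((y·y)*·x)* → 10 states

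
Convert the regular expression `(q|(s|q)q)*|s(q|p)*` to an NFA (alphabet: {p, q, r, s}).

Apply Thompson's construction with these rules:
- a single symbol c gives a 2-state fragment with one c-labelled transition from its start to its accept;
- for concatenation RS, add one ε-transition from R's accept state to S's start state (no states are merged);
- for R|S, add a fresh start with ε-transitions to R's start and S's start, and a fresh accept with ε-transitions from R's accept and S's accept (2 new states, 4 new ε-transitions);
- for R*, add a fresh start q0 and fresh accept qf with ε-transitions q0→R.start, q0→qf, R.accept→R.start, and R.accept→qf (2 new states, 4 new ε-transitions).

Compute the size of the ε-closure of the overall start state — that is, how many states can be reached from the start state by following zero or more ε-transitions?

10

Work bottom-up. For each fragment F, track |ε-closure(F.start)| and whether F's accept lies in that closure (i.e. whether F accepts ε). A single-symbol fragment has closure size 1 and does not accept ε.
  s|q : |closure| = 1 + 1 + 1 = 3 (the new accept is not ε-reachable since no branch accepts ε)
  (s|q)q : same as the first factor's closure: |closure| = 3
  q|(s|q)q : new start ε-reaches every alternative's start; none of them accept ε, so the new accept is not reached: |closure| = 1 + 1 + 3 = 5
  (q|(s|q)q)* : the star's fresh start ε-reaches both the body's start and the fresh accept: |closure| = 2 + 5 = 7
  q|p : |closure| = 1 + 1 + 1 = 3 (the new accept is not ε-reachable since no branch accepts ε)
  (q|p)* : new start has ε-edges to the inner start and to the new accept, so |closure| = 2 + 3 = 5
  s(q|p)* : |closure| equals the left operand's closure size = 1 (its accept is not ε-reachable, so the closure stops there)
  (q|(s|q)q)*|s(q|p)* : new start ε-reaches every alternative's start; at least one alternative accepts ε, so the union's new accept is reached too: |closure| = 1 + 7 + 1 + 1 = 10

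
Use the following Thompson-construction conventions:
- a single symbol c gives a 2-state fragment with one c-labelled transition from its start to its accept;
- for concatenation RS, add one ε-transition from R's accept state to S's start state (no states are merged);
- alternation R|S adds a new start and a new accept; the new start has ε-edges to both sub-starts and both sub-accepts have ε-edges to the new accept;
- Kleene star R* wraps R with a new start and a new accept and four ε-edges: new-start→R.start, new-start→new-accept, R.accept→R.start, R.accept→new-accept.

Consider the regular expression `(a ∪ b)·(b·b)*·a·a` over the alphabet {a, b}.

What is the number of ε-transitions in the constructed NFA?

12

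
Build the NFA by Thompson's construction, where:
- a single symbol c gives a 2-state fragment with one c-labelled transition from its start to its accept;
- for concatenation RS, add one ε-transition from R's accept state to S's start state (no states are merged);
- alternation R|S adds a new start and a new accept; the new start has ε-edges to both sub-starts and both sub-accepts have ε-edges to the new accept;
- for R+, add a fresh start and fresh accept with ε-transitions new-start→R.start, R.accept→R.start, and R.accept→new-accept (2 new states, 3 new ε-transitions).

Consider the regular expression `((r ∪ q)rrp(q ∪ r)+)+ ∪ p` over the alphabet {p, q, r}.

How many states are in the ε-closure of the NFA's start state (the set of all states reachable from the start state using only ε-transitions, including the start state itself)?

Work bottom-up. For each fragment F, track |ε-closure(F.start)| and whether F's accept lies in that closure (i.e. whether F accepts ε). A single-symbol fragment has closure size 1 and does not accept ε.
  r ∪ q → new start ε-reaches every alternative's start; none of them accept ε, so the new accept is not reached: |closure| = 1 + 1 + 1 = 3
  q ∪ r → |closure| = 1 + 1 + 1 = 3 (the new accept is not ε-reachable since no branch accepts ε)
  (q ∪ r)+ → |closure| = 1 + 3 = 4 (the body doesn't accept ε, so the new accept is not reached)
  (r ∪ q)rrp(q ∪ r)+ → same as the first factor's closure: |closure| = 3
  ((r ∪ q)rrp(q ∪ r)+)+ → |closure| = 1 + 3 = 4 (the body doesn't accept ε, so the new accept is not reached)
  ((r ∪ q)rrp(q ∪ r)+)+ ∪ p → |closure| = 1 + 4 + 1 = 6 (the new accept is not ε-reachable since no branch accepts ε)

6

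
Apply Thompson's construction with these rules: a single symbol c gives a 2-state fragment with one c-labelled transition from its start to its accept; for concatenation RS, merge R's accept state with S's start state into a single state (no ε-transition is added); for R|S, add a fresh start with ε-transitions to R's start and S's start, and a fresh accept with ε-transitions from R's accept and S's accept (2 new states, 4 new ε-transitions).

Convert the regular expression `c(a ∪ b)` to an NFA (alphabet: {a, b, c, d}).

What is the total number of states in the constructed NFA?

Bottom-up over the parse tree:
Each of the 3 symbol leaves contributes a 2-state fragment.
  a ∪ b — 6 states
  c(a ∪ b) — 7 states

7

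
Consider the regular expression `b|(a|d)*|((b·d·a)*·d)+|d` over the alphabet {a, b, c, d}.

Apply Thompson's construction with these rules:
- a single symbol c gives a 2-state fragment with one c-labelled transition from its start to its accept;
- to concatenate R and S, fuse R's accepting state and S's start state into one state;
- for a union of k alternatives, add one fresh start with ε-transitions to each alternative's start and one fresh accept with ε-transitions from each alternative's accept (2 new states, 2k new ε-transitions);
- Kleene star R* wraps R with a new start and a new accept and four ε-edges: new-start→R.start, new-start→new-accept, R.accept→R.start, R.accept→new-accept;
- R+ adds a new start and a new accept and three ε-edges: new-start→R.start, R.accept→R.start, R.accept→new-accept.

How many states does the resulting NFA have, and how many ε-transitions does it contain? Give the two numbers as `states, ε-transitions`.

Building bottom-up:
Each of the 8 symbol leaves contributes 2 states and 0 ε-transitions.
  a|d → 6 states, 4 ε-transitions
  (a|d)* → 8 states, 8 ε-transitions
  b·d·a → 4 states, 0 ε-transitions
  (b·d·a)* → 6 states, 4 ε-transitions
  (b·d·a)*·d → 7 states, 4 ε-transitions
  ((b·d·a)*·d)+ → 9 states, 7 ε-transitions
  b|(a|d)*|((b·d·a)*·d)+|d → 23 states, 23 ε-transitions

23, 23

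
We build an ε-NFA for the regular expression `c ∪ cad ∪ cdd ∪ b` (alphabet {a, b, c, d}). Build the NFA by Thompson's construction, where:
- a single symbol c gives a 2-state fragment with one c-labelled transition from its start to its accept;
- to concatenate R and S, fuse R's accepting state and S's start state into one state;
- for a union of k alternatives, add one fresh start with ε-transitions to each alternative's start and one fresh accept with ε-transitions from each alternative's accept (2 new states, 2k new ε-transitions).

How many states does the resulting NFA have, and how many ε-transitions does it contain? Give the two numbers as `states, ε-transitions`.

Building bottom-up:
Each of the 8 symbol leaves contributes 2 states and 0 ε-transitions.
  cad = 4 states, 0 ε-transitions
  cdd = 4 states, 0 ε-transitions
  c ∪ cad ∪ cdd ∪ b = 14 states, 8 ε-transitions

14, 8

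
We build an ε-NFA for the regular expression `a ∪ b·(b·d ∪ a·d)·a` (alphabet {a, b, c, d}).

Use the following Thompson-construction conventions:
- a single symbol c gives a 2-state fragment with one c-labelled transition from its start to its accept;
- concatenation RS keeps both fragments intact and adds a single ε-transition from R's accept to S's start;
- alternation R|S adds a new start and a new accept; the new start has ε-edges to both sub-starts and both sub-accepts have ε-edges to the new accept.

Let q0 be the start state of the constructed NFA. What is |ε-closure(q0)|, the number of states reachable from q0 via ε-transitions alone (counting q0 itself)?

Let C(F) = |ε-closure(F.start)| within fragment F, and note whether F accepts ε. Symbol fragments have C = 1 and do not accept ε. Then:
  b·d : C equals the left operand's closure size = 1 (its accept is not ε-reachable, so the closure stops there)
  a·d : C equals the left operand's closure size = 1 (its accept is not ε-reachable, so the closure stops there)
  b·d ∪ a·d : new start ε-reaches every alternative's start; none of them accept ε, so the new accept is not reached: C = 1 + 1 + 1 = 3
  b·(b·d ∪ a·d)·a : same as the first factor's closure: C = 1
  a ∪ b·(b·d ∪ a·d)·a : C = 1 + 1 + 1 = 3 (the new accept is not ε-reachable since no branch accepts ε)

3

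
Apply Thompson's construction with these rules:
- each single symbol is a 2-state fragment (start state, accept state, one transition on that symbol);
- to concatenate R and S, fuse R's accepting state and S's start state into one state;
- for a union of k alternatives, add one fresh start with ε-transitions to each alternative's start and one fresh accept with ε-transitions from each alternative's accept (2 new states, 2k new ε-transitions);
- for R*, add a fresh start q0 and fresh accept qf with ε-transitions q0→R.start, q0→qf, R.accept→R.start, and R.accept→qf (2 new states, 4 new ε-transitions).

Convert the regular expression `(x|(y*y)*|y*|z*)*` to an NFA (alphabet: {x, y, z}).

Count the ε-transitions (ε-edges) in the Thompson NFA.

By structural recursion:
Each of the 5 symbol leaves contributes 0 ε-transitions.
  y* = 4 ε-transitions
  y*y = 4 ε-transitions
  (y*y)* = 8 ε-transitions
  y* = 4 ε-transitions
  z* = 4 ε-transitions
  x|(y*y)*|y*|z* = 24 ε-transitions
  (x|(y*y)*|y*|z*)* = 28 ε-transitions

28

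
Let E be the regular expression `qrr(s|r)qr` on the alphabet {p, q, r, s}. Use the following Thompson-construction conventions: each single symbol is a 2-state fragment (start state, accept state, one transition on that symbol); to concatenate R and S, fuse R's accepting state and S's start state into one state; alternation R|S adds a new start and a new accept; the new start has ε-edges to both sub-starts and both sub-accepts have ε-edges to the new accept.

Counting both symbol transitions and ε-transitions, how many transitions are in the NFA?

Bottom-up over the parse tree:
Each of the 7 symbol leaves contributes 1 transition (1 symbol, 0 ε).
  s|r : 6 transitions (2 symbol, 4 ε)
  qrr(s|r)qr : 11 transitions (7 symbol, 4 ε)

11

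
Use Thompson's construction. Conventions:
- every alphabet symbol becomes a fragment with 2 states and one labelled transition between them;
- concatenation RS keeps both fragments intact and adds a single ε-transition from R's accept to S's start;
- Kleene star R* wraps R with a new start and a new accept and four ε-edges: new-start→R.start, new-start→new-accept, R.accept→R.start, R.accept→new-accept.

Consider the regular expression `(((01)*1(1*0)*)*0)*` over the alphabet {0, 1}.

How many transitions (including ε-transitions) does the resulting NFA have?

Recursing over subexpressions:
Each of the 6 symbol leaves contributes 1 transition (1 symbol, 0 ε).
  01 = 3 transitions (2 symbol, 1 ε)
  (01)* = 7 transitions (2 symbol, 5 ε)
  1* = 5 transitions (1 symbol, 4 ε)
  1*0 = 7 transitions (2 symbol, 5 ε)
  (1*0)* = 11 transitions (2 symbol, 9 ε)
  (01)*1(1*0)* = 21 transitions (5 symbol, 16 ε)
  ((01)*1(1*0)*)* = 25 transitions (5 symbol, 20 ε)
  ((01)*1(1*0)*)*0 = 27 transitions (6 symbol, 21 ε)
  (((01)*1(1*0)*)*0)* = 31 transitions (6 symbol, 25 ε)

31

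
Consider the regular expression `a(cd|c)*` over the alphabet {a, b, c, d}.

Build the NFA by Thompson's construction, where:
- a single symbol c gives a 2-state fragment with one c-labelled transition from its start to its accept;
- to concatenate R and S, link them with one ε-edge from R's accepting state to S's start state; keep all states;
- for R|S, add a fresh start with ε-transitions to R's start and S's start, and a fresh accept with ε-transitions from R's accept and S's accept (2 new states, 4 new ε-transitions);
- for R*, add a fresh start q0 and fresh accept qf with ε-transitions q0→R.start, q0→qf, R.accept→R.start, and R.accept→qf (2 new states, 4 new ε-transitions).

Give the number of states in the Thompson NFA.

12

By structural recursion:
Each of the 4 symbol leaves contributes a 2-state fragment.
  cd = 4 states
  cd|c = 8 states
  (cd|c)* = 10 states
  a(cd|c)* = 12 states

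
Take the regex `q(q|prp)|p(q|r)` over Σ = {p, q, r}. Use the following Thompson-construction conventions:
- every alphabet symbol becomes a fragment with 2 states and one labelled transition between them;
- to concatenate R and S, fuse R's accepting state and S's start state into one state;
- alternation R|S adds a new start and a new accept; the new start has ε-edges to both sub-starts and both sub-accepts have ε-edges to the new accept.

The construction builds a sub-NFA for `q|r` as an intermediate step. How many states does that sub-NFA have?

6

Fragment for `q|r`:
Each of the 2 symbol leaves contributes a 2-state fragment.
  q|r : 6 states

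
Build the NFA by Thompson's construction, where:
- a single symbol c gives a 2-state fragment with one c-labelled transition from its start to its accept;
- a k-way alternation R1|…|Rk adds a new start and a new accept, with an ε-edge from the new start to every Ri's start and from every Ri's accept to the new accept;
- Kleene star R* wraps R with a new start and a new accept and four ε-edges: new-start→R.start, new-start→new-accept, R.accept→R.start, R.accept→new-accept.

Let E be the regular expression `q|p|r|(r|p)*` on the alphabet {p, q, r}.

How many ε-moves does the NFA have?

Bottom-up over the parse tree:
Each of the 5 symbol leaves contributes 0 ε-transitions.
  r|p : 4 ε-transitions
  (r|p)* : 8 ε-transitions
  q|p|r|(r|p)* : 16 ε-transitions

16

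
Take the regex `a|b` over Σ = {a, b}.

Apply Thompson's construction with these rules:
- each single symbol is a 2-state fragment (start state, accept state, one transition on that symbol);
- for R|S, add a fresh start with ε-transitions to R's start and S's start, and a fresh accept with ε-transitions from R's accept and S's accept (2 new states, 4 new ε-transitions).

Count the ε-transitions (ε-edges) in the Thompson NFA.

4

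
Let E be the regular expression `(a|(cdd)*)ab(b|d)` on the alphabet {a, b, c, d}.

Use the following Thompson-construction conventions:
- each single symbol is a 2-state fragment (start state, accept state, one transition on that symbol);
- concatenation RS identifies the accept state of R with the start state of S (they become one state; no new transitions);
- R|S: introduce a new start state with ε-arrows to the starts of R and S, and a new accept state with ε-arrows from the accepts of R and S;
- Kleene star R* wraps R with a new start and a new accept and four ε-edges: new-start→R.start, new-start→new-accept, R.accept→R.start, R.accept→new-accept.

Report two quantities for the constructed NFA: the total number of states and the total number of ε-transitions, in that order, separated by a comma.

Bottom-up over the parse tree:
Each of the 8 symbol leaves contributes 2 states and 0 ε-transitions.
  cdd — 4 states, 0 ε-transitions
  (cdd)* — 6 states, 4 ε-transitions
  a|(cdd)* — 10 states, 8 ε-transitions
  b|d — 6 states, 4 ε-transitions
  (a|(cdd)*)ab(b|d) — 17 states, 12 ε-transitions

17, 12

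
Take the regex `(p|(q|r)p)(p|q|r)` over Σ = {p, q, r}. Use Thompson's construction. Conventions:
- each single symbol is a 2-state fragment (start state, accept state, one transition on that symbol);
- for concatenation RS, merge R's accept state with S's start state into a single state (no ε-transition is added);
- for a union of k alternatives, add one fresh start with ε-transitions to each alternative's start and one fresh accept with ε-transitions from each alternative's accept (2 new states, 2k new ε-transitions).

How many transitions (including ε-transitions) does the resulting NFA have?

21

Bottom-up over the parse tree:
Each of the 7 symbol leaves contributes 1 transition (1 symbol, 0 ε).
  q|r : 6 transitions (2 symbol, 4 ε)
  (q|r)p : 7 transitions (3 symbol, 4 ε)
  p|(q|r)p : 12 transitions (4 symbol, 8 ε)
  p|q|r : 9 transitions (3 symbol, 6 ε)
  (p|(q|r)p)(p|q|r) : 21 transitions (7 symbol, 14 ε)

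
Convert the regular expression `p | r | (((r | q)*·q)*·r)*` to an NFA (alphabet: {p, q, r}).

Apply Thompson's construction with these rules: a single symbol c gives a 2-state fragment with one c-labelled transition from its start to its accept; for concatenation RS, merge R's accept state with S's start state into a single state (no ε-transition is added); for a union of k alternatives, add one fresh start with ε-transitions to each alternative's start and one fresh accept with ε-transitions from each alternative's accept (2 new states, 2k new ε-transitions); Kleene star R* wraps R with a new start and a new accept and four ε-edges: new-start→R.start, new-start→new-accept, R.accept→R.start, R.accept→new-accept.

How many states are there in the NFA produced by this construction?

20

Recursing over subexpressions:
Each of the 6 symbol leaves contributes a 2-state fragment.
  r | q → 6 states
  (r | q)* → 8 states
  (r | q)*·q → 9 states
  ((r | q)*·q)* → 11 states
  ((r | q)*·q)*·r → 12 states
  (((r | q)*·q)*·r)* → 14 states
  p | r | (((r | q)*·q)*·r)* → 20 states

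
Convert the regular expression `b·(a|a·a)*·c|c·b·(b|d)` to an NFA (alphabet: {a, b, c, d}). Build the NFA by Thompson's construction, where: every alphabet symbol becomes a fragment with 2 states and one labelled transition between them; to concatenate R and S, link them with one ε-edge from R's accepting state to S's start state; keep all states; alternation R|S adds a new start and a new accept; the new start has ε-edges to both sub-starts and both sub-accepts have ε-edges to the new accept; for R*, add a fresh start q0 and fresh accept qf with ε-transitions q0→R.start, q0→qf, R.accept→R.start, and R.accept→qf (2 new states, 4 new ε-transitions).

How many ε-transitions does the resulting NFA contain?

21

Per subexpression:
Each of the 9 symbol leaves contributes 0 ε-transitions.
  a·a : 1 ε-transition
  a|a·a : 5 ε-transitions
  (a|a·a)* : 9 ε-transitions
  b·(a|a·a)*·c : 11 ε-transitions
  b|d : 4 ε-transitions
  c·b·(b|d) : 6 ε-transitions
  b·(a|a·a)*·c|c·b·(b|d) : 21 ε-transitions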